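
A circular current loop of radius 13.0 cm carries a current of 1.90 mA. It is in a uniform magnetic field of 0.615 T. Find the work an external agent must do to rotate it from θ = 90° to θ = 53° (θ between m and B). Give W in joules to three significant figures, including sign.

W ≈ -3.73×10⁻⁵ J

Magnetic moment m = IA = Iπa² = (0.00190)·π·(0.130)² = 1.009×10⁻⁴ A·m².
W_ext = ΔU = −mB cosθ₂ + mB cosθ₁ = mB(cosθ₁ − cosθ₂).
W = (1.009×10⁻⁴)(0.615)·(cos90° − cos53°) = (6.205×10⁻⁵)·(-0.6018) = -3.734×10⁻⁵ J.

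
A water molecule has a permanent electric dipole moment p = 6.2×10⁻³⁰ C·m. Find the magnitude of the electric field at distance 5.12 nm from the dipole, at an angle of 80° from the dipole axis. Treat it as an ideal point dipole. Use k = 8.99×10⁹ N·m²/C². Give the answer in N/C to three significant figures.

At angle θ the dipole field magnitude is E = (kp/r³)·√(1 + 3cos²θ).
kp/r³ = (8.99×10⁹)(6.20×10⁻³⁰) / (5.12×10⁻⁹)³ = 4.153×10⁵ N/C.
√(1 + 3cos²80°) = √(1 + 3·0.0302) = √1.0905 ≈ 1.0443.
E ≈ 4.153×10⁵ × 1.044 = 4.337×10⁵ N/C.

E ≈ 4.34×10⁵ N/C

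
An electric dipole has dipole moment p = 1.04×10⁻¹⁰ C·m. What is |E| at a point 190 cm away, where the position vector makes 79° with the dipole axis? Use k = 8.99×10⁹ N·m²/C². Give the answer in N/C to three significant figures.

At angle θ the dipole field magnitude is E = (kp/r³)·√(1 + 3cos²θ).
kp/r³ = (8.99×10⁹)(1.04×10⁻¹⁰) / (1.90)³ = 0.1363 N/C.
√(1 + 3cos²79°) = √(1 + 3·0.0364) = √1.1092 ≈ 1.0532.
E ≈ 0.1363 × 1.053 = 0.1436 N/C.

E ≈ 0.144 N/C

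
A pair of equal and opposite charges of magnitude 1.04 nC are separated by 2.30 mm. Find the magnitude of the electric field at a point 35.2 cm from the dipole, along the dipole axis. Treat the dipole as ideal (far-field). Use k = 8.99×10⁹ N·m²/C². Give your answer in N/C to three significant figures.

Dipole moment p = qd = (1.04×10⁻⁹ C)(0.00230 m) = 2.392×10⁻¹² C·m.
On the dipole axis E = 2kp/r³.
E = 2·(8.99×10⁹)(2.392×10⁻¹²) / (0.352)³ = 0.9861 N/C.

E ≈ 0.986 N/C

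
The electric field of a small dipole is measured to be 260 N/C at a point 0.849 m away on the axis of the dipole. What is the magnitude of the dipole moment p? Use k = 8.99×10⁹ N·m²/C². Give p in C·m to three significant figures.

p ≈ 8.85×10⁻⁹ C·m

On axis E = 2kp/r³, so p = Er³/(2k).
p = (260)·(0.849)³ / (2·8.99×10⁹) = 8.849×10⁻⁹ C·m.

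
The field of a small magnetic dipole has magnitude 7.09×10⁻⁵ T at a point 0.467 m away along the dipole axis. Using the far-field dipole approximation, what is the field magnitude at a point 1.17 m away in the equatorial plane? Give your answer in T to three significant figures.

B ≈ 2.25×10⁻⁶ T

Dipole fields scale as 1/r³ in the far field.
The axial field is twice the equatorial field at the same r, so the geometry factor is 1/2.
B₂ = B₁ · (1/2) · (r₁/r₂)³ = 7.09×10⁻⁵ · 0.5 · (0.467/1.17)³.
(r₁/r₂)³ = (0.3991)³ = 0.06359.
B₂ ≈ 2.254×10⁻⁶ T.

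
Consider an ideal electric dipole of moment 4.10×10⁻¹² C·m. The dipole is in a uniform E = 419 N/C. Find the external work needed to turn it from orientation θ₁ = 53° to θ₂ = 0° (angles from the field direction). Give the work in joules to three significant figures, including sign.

W ≈ -6.84×10⁻¹⁰ J

W_ext = ΔU = U(θ₂) − U(θ₁) = −pE cosθ₂ − (−pE cosθ₁) = pE(cosθ₁ − cosθ₂).
W = (4.10×10⁻¹²)(419)·(cos53° − cos0°) = (1.718×10⁻⁹)·(-0.3982) = -6.840×10⁻¹⁰ J.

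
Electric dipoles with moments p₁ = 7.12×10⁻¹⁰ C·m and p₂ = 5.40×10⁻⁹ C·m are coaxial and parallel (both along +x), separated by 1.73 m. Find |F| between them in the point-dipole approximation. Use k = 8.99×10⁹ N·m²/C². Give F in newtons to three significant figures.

On-axis field of dipole 1 at distance r: E = 2kp₁/r³. Force on dipole 2 is F = p₂·dE/dr (gradient along axis).
dE/dr = −6kp₁/r⁴, so |F| = 6kp₁p₂/r⁴ (attractive for aligned moments).
F = 6(8.99×10⁹)(7.12×10⁻¹⁰)(5.40×10⁻⁹)/(1.73)⁴ = 2.315×10⁻⁸ N.

F ≈ 2.32×10⁻⁸ N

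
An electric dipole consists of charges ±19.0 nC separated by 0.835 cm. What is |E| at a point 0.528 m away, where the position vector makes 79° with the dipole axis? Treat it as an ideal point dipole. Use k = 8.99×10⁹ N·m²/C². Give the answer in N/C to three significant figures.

Dipole moment p = qd = (1.90×10⁻⁸ C)(0.00835 m) = 1.587×10⁻¹⁰ C·m.
At angle θ the dipole field magnitude is E = (kp/r³)·√(1 + 3cos²θ).
kp/r³ = (8.99×10⁹)(1.587×10⁻¹⁰) / (0.528)³ = 9.692 N/C.
√(1 + 3cos²79°) = √(1 + 3·0.0364) = √1.1092 ≈ 1.0532.
E ≈ 9.692 × 1.053 = 10.21 N/C.

E ≈ 10.2 N/C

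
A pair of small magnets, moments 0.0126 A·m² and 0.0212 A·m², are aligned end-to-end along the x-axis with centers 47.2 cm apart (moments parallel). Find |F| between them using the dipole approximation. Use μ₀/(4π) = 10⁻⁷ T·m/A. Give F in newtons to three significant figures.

F ≈ 3.23×10⁻⁹ N

On-axis B of dipole 1: B = (μ₀/4π)·2m₁/r³. Force on dipole 2: F = m₂·dB/dr.
dB/dr = −(μ₀/4π)·6m₁/r⁴, so |F| = (μ₀/4π)·6m₁m₂/r⁴.
F = 6(10⁻⁷)(0.0126)(0.0212)/(0.472)⁴ = 3.229×10⁻⁹ N.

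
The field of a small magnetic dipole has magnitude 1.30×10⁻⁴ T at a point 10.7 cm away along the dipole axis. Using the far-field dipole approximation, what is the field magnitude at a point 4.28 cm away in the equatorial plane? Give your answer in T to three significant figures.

B ≈ 0.00102 T

Dipole fields scale as 1/r³ in the far field.
The axial field is twice the equatorial field at the same r, so the geometry factor is 1/2.
B₂ = B₁ · (1/2) · (r₁/r₂)³ = 1.30×10⁻⁴ · 0.5 · (10.7/4.28)³.
(r₁/r₂)³ = (2.5)³ = 15.62.
B₂ ≈ 0.001016 T.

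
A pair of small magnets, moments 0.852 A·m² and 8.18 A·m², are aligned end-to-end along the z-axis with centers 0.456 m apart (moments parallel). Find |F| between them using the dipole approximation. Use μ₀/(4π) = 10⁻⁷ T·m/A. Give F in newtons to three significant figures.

On-axis B of dipole 1: B = (μ₀/4π)·2m₁/r³. Force on dipole 2: F = m₂·dB/dr.
dB/dr = −(μ₀/4π)·6m₁/r⁴, so |F| = (μ₀/4π)·6m₁m₂/r⁴.
F = 6(10⁻⁷)(0.852)(8.18)/(0.456)⁴ = 9.671×10⁻⁵ N.

F ≈ 9.67×10⁻⁵ N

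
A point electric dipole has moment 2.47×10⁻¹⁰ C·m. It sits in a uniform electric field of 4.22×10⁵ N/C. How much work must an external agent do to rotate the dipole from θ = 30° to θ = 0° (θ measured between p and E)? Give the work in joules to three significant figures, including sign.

W ≈ -1.40×10⁻⁵ J

W_ext = ΔU = U(θ₂) − U(θ₁) = −pE cosθ₂ − (−pE cosθ₁) = pE(cosθ₁ − cosθ₂).
W = (2.47×10⁻¹⁰)(4.22×10⁵)·(cos30° − cos0°) = (1.042×10⁻⁴)·(-0.1340) = -1.396×10⁻⁵ J.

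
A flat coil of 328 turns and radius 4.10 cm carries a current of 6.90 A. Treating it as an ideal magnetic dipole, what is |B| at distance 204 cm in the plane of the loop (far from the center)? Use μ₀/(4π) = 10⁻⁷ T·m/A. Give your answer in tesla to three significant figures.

B ≈ 1.41×10⁻⁷ T

m = NIA = NIπa² = 328·(6.90)·π·(0.0410)² = 11.95 A·m².
In the equatorial plane B = (μ₀/4π)·m/r³ (half the axial value).
B = (10⁻⁷)·(11.95) / (2.04)³ = 1.408×10⁻⁷ T.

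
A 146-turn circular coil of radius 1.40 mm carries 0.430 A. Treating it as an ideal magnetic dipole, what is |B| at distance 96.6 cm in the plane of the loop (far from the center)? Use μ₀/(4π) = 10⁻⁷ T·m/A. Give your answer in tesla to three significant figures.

B ≈ 4.29×10⁻¹¹ T

m = NIA = NIπa² = 146·(0.430)·π·(0.00140)² = 3.866×10⁻⁴ A·m².
In the equatorial plane B = (μ₀/4π)·m/r³ (half the axial value).
B = (10⁻⁷)·(3.866×10⁻⁴) / (0.966)³ = 4.289×10⁻¹¹ T.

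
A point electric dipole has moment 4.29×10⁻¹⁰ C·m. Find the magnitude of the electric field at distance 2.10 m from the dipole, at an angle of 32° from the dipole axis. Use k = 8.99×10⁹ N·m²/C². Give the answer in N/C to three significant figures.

E ≈ 0.740 N/C

At angle θ the dipole field magnitude is E = (kp/r³)·√(1 + 3cos²θ).
kp/r³ = (8.99×10⁹)(4.29×10⁻¹⁰) / (2.10)³ = 0.4164 N/C.
√(1 + 3cos²32°) = √(1 + 3·0.7192) = √3.1576 ≈ 1.7770.
E ≈ 0.4164 × 1.777 = 0.7400 N/C.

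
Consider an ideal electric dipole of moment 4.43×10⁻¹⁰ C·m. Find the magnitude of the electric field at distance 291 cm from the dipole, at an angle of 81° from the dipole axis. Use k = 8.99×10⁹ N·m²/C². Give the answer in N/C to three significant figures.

E ≈ 0.167 N/C

At angle θ the dipole field magnitude is E = (kp/r³)·√(1 + 3cos²θ).
kp/r³ = (8.99×10⁹)(4.43×10⁻¹⁰) / (2.91)³ = 0.1616 N/C.
√(1 + 3cos²81°) = √(1 + 3·0.0245) = √1.0734 ≈ 1.0361.
E ≈ 0.1616 × 1.036 = 0.1674 N/C.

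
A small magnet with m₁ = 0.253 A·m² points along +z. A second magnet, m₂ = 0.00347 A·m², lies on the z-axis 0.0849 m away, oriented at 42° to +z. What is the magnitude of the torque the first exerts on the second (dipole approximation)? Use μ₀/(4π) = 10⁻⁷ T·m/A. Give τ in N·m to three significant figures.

τ ≈ 1.92×10⁻⁷ N·m

Dipole B is on the axis of dipole A, so B₁ there is axial: B₁ = (μ₀/4π)·2m₁/r³ along +z.
B₁ = 2(10⁻⁷)(0.253)/(0.0849)³ = 8.269×10⁻⁵ T.
τ = m₂ B₁ sinθ.
τ = (0.00347)(8.269×10⁻⁵)·sin42° = 1.920×10⁻⁷ N·m.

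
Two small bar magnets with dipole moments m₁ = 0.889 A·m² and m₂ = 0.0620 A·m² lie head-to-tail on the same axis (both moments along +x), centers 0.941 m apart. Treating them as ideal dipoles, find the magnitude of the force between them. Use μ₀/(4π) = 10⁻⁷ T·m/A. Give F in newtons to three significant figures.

F ≈ 4.22×10⁻⁸ N

On-axis B of dipole 1: B = (μ₀/4π)·2m₁/r³. Force on dipole 2: F = m₂·dB/dr.
dB/dr = −(μ₀/4π)·6m₁/r⁴, so |F| = (μ₀/4π)·6m₁m₂/r⁴.
F = 6(10⁻⁷)(0.889)(0.0620)/(0.941)⁴ = 4.218×10⁻⁸ N.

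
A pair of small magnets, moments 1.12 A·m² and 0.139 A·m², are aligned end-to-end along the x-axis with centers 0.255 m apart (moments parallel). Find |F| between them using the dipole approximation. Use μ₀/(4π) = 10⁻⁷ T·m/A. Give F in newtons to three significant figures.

On-axis B of dipole 1: B = (μ₀/4π)·2m₁/r³. Force on dipole 2: F = m₂·dB/dr.
dB/dr = −(μ₀/4π)·6m₁/r⁴, so |F| = (μ₀/4π)·6m₁m₂/r⁴.
F = 6(10⁻⁷)(1.12)(0.139)/(0.255)⁴ = 2.209×10⁻⁵ N.

F ≈ 2.21×10⁻⁵ N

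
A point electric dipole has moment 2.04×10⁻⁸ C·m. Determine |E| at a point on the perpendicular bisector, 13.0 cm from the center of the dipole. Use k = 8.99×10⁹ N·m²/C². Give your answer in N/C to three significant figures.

E ≈ 8.35×10⁴ N/C

In the equatorial plane E = kp/r³.
E = (8.99×10⁹)(2.04×10⁻⁸) / (0.130)³ = 8.348×10⁴ N/C.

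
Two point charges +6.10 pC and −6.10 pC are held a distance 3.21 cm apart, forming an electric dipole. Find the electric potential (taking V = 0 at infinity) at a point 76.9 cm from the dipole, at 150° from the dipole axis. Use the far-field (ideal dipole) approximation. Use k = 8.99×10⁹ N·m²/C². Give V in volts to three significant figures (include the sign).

Dipole moment p = qd = (6.10×10⁻¹² C)(0.0321 m) = 1.958×10⁻¹³ C·m.
The dipole potential is V = kp cosθ / r².
V = (8.99×10⁹)(1.958×10⁻¹³)·cos150° / (0.769)² = -0.002578 V.

V ≈ -0.00258 V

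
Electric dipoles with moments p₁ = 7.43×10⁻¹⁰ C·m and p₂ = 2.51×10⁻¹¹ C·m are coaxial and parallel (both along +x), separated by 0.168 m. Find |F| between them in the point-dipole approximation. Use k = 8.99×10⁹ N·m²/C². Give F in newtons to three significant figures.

F ≈ 1.26×10⁻⁶ N

On-axis field of dipole 1 at distance r: E = 2kp₁/r³. Force on dipole 2 is F = p₂·dE/dr (gradient along axis).
dE/dr = −6kp₁/r⁴, so |F| = 6kp₁p₂/r⁴ (attractive for aligned moments).
F = 6(8.99×10⁹)(7.43×10⁻¹⁰)(2.51×10⁻¹¹)/(0.168)⁴ = 1.263×10⁻⁶ N.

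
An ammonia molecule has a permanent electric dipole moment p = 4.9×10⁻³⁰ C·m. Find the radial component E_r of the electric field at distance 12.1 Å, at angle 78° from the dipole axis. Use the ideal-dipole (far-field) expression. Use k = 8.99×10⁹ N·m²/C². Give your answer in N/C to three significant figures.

For a dipole, E_r = (2kp cosθ)/r³.
kp/r³ = (8.99×10⁹)(4.90×10⁻³⁰)/(1.21×10⁻⁹)³ = 2.487×10⁷ N/C.
E_r = 2·2.487×10⁷·cos78° = 1.034×10⁷ N/C.

E_r ≈ 1.03×10⁷ N/C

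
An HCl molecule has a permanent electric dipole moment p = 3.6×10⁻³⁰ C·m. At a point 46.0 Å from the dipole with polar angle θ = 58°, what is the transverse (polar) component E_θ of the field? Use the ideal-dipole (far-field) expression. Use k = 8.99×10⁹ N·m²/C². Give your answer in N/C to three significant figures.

E_θ ≈ 2.82×10⁵ N/C

For a dipole, E_θ = (kp sinθ)/r³.
kp/r³ = (8.99×10⁹)(3.60×10⁻³⁰)/(4.60×10⁻⁹)³ = 3.325×10⁵ N/C.
E_θ = 3.325×10⁵·sin58° = 2.820×10⁵ N/C.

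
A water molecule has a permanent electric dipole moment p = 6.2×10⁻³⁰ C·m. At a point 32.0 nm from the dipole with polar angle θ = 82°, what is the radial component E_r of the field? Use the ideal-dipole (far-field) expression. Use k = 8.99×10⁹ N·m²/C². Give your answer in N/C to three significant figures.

For a dipole, E_r = (2kp cosθ)/r³.
kp/r³ = (8.99×10⁹)(6.20×10⁻³⁰)/(3.20×10⁻⁸)³ = 1701 N/C.
E_r = 2·1701·cos82° = 473.5 N/C.

E_r ≈ 473 N/C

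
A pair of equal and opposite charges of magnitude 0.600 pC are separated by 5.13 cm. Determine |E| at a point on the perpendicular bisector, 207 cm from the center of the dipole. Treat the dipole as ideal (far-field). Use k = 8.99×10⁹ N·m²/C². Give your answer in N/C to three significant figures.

E ≈ 3.12×10⁻⁵ N/C

Dipole moment p = qd = (6.00×10⁻¹³ C)(0.0513 m) = 3.078×10⁻¹⁴ C·m.
In the equatorial plane E = kp/r³.
E = (8.99×10⁹)(3.078×10⁻¹⁴) / (2.07)³ = 3.120×10⁻⁵ N/C.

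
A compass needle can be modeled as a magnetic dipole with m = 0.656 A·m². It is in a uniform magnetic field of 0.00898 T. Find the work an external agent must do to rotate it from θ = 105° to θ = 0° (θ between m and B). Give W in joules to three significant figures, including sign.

W_ext = ΔU = −mB cosθ₂ + mB cosθ₁ = mB(cosθ₁ − cosθ₂).
W = (0.656)(0.00898)·(cos105° − cos0°) = (0.005891)·(-1.2588) = -0.007416 J.

W ≈ -0.00742 J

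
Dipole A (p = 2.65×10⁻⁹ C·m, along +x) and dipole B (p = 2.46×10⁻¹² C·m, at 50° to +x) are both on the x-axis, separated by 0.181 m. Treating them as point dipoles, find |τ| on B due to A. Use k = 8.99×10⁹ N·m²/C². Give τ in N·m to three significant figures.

τ ≈ 1.51×10⁻⁸ N·m

The second dipole sits on the axis of the first, so the field there is axial: E₁ = 2kp₁/r³ along +x.
E₁ = 2(8.99×10⁹)(2.65×10⁻⁹)/(0.181)³ = 8035 N/C.
Torque on the second dipole: τ = p₂ E₁ sinθ.
τ = (2.46×10⁻¹²)(8035)·sin50° = 1.514×10⁻⁸ N·m.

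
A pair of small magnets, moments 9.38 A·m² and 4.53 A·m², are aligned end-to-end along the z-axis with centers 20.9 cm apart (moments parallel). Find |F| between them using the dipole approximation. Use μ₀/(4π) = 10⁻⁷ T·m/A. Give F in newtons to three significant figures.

F ≈ 0.0134 N

On-axis B of dipole 1: B = (μ₀/4π)·2m₁/r³. Force on dipole 2: F = m₂·dB/dr.
dB/dr = −(μ₀/4π)·6m₁/r⁴, so |F| = (μ₀/4π)·6m₁m₂/r⁴.
F = 6(10⁻⁷)(9.38)(4.53)/(0.209)⁴ = 0.01336 N.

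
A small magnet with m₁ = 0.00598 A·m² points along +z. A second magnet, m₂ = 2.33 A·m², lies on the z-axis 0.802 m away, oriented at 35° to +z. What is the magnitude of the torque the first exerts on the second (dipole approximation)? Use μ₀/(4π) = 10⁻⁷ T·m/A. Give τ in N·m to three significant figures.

τ ≈ 3.10×10⁻⁹ N·m

Dipole B is on the axis of dipole A, so B₁ there is axial: B₁ = (μ₀/4π)·2m₁/r³ along +z.
B₁ = 2(10⁻⁷)(0.00598)/(0.802)³ = 2.319×10⁻⁹ T.
τ = m₂ B₁ sinθ.
τ = (2.33)(2.319×10⁻⁹)·sin35° = 3.099×10⁻⁹ N·m.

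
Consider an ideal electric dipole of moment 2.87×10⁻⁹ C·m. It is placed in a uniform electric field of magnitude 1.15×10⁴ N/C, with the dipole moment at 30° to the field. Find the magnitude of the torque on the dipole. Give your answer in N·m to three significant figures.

Torque on an electric dipole: τ = pE sinθ.
τ = (2.87×10⁻⁹)(1.15×10⁴)·sin30° = 1.650×10⁻⁵ N·m.

τ ≈ 1.65×10⁻⁵ N·m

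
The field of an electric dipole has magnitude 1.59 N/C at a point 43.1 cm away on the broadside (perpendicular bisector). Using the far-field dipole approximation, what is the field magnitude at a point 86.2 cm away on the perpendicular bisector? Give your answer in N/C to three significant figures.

E ≈ 0.199 N/C

Dipole fields scale as 1/r³ in the far field; the geometry is the same at both points.
E₂ = E₁ · (r₁/r₂)³ = 1.59 · (43.1/86.2)³.
(r₁/r₂)³ = (0.5)³ = 0.125.
E₂ ≈ 0.1988 N/C.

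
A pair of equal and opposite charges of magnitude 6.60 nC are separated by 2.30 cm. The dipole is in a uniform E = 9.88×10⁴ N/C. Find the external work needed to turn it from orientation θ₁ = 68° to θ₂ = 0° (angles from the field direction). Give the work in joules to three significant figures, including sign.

W ≈ -9.38×10⁻⁶ J

Dipole moment p = qd = (6.60×10⁻⁹ C)(0.0230 m) = 1.518×10⁻¹⁰ C·m.
W_ext = ΔU = U(θ₂) − U(θ₁) = −pE cosθ₂ − (−pE cosθ₁) = pE(cosθ₁ − cosθ₂).
W = (1.518×10⁻¹⁰)(9.88×10⁴)·(cos68° − cos0°) = (1.500×10⁻⁵)·(-0.6254) = -9.380×10⁻⁶ J.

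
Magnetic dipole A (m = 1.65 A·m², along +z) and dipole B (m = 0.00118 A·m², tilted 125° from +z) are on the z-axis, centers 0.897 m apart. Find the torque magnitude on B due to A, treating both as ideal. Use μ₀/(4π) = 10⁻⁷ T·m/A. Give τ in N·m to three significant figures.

τ ≈ 4.42×10⁻¹⁰ N·m

Dipole B is on the axis of dipole A, so B₁ there is axial: B₁ = (μ₀/4π)·2m₁/r³ along +z.
B₁ = 2(10⁻⁷)(1.65)/(0.897)³ = 4.572×10⁻⁷ T.
τ = m₂ B₁ sinθ.
τ = (0.00118)(4.572×10⁻⁷)·sin125° = 4.420×10⁻¹⁰ N·m.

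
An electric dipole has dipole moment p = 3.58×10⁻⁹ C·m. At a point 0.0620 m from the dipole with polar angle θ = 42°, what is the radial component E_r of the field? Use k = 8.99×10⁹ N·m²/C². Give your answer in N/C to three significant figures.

For a dipole, E_r = (2kp cosθ)/r³.
kp/r³ = (8.99×10⁹)(3.58×10⁻⁹)/(0.0620)³ = 1.350×10⁵ N/C.
E_r = 2·1.350×10⁵·cos42° = 2.007×10⁵ N/C.

E_r ≈ 2.01×10⁵ N/C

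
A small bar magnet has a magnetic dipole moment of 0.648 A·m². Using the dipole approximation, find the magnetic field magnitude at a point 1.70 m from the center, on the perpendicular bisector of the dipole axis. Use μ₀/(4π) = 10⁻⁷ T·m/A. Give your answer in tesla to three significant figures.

In the equatorial plane B = (μ₀/4π)·m/r³ (half the axial value).
B = (10⁻⁷)·(0.648) / (1.70)³ = 1.319×10⁻⁸ T.

B ≈ 1.32×10⁻⁸ T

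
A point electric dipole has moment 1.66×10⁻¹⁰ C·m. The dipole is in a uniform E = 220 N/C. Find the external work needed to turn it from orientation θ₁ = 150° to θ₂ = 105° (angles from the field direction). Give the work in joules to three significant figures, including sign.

W ≈ -2.22×10⁻⁸ J

W_ext = ΔU = U(θ₂) − U(θ₁) = −pE cosθ₂ − (−pE cosθ₁) = pE(cosθ₁ − cosθ₂).
W = (1.66×10⁻¹⁰)(220)·(cos150° − cos105°) = (3.652×10⁻⁸)·(-0.6072) = -2.218×10⁻⁸ J.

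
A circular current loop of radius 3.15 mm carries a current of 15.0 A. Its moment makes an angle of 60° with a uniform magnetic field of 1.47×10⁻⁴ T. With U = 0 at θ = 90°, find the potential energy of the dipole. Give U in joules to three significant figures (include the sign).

U ≈ -3.44×10⁻⁸ J

Magnetic moment m = IA = Iπa² = (15.0)·π·(0.00315)² = 4.676×10⁻⁴ A·m².
U = −m·B = −mB cosθ.
U = −(4.676×10⁻⁴)(1.47×10⁻⁴)·cos60° = -3.437×10⁻⁸ J.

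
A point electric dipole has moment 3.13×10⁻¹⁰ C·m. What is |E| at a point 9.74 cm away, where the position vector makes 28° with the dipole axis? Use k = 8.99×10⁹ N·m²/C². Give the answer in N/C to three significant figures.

At angle θ the dipole field magnitude is E = (kp/r³)·√(1 + 3cos²θ).
kp/r³ = (8.99×10⁹)(3.13×10⁻¹⁰) / (0.0974)³ = 3045 N/C.
√(1 + 3cos²28°) = √(1 + 3·0.7796) = √3.3388 ≈ 1.8272.
E ≈ 3045 × 1.827 = 5564 N/C.

E ≈ 5560 N/C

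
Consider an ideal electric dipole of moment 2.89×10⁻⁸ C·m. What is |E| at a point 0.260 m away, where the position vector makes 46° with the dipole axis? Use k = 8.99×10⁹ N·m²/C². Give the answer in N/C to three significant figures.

At angle θ the dipole field magnitude is E = (kp/r³)·√(1 + 3cos²θ).
kp/r³ = (8.99×10⁹)(2.89×10⁻⁸) / (0.260)³ = 1.478×10⁴ N/C.
√(1 + 3cos²46°) = √(1 + 3·0.4826) = √2.4477 ≈ 1.5645.
E ≈ 1.478×10⁴ × 1.564 = 2.313×10⁴ N/C.

E ≈ 2.31×10⁴ N/C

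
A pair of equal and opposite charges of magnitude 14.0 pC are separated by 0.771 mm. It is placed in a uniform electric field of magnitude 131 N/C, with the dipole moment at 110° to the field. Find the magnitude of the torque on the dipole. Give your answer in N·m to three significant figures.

τ ≈ 1.33×10⁻¹² N·m

Dipole moment p = qd = (1.40×10⁻¹¹ C)(7.71×10⁻⁴ m) = 1.079×10⁻¹⁴ C·m.
Torque on an electric dipole: τ = pE sinθ.
τ = (1.079×10⁻¹⁴)(131)·sin110° = 1.328×10⁻¹² N·m.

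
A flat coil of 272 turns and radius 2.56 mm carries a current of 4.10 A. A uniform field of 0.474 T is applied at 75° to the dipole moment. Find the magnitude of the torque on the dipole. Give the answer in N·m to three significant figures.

τ ≈ 0.0105 N·m

m = NIA = NIπa² = 272·(4.10)·π·(0.00256)² = 0.02296 A·m².
Torque on a magnetic dipole: τ = mB sinθ.
τ = (0.02296)(0.474)·sin75° = 0.01051 N·m.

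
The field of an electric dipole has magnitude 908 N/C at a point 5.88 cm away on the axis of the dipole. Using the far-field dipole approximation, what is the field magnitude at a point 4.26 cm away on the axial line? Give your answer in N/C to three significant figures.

Dipole fields scale as 1/r³ in the far field; the geometry is the same at both points.
E₂ = E₁ · (r₁/r₂)³ = 908 · (5.88/4.26)³.
(r₁/r₂)³ = (1.38)³ = 2.63.
E₂ ≈ 2388 N/C.

E ≈ 2390 N/C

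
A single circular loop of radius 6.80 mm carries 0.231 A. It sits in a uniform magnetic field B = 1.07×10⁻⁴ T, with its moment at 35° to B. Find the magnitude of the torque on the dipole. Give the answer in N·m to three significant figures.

Magnetic moment m = IA = Iπa² = (0.231)·π·(0.00680)² = 3.356×10⁻⁵ A·m².
Torque on a magnetic dipole: τ = mB sinθ.
τ = (3.356×10⁻⁵)(1.07×10⁻⁴)·sin35° = 2.060×10⁻⁹ N·m.

τ ≈ 2.06×10⁻⁹ N·m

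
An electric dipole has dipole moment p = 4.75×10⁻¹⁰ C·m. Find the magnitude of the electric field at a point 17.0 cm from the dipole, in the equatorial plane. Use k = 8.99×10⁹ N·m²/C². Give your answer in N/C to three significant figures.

E ≈ 869 N/C

In the equatorial plane E = kp/r³.
E = (8.99×10⁹)(4.75×10⁻¹⁰) / (0.170)³ = 869.2 N/C.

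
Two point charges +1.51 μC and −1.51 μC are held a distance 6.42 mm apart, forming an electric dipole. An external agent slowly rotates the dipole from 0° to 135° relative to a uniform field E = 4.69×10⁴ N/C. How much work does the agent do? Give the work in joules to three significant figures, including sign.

Dipole moment p = qd = (1.51×10⁻⁶ C)(0.00642 m) = 9.694×10⁻⁹ C·m.
W_ext = ΔU = U(θ₂) − U(θ₁) = −pE cosθ₂ − (−pE cosθ₁) = pE(cosθ₁ − cosθ₂).
W = (9.694×10⁻⁹)(4.69×10⁴)·(cos0° − cos135°) = (4.546×10⁻⁴)·(+1.7071) = 7.761×10⁻⁴ J.

W ≈ 7.76×10⁻⁴ J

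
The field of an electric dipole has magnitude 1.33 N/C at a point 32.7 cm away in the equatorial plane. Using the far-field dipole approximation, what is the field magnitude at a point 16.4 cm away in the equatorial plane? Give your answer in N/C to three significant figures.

Dipole fields scale as 1/r³ in the far field; the geometry is the same at both points.
E₂ = E₁ · (r₁/r₂)³ = 1.33 · (32.7/16.4)³.
(r₁/r₂)³ = (1.994)³ = 7.927.
E₂ ≈ 10.54 N/C.

E ≈ 10.5 N/C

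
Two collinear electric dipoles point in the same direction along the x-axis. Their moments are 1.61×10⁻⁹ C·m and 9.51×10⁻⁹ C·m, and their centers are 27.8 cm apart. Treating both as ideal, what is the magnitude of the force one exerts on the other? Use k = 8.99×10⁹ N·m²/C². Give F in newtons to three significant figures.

F ≈ 1.38×10⁻⁴ N

On-axis field of dipole 1 at distance r: E = 2kp₁/r³. Force on dipole 2 is F = p₂·dE/dr (gradient along axis).
dE/dr = −6kp₁/r⁴, so |F| = 6kp₁p₂/r⁴ (attractive for aligned moments).
F = 6(8.99×10⁹)(1.61×10⁻⁹)(9.51×10⁻⁹)/(0.278)⁴ = 1.383×10⁻⁴ N.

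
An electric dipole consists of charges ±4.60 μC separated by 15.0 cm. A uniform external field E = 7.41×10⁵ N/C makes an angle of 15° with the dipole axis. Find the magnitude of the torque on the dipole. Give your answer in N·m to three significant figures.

τ ≈ 0.132 N·m

Dipole moment p = qd = (4.60×10⁻⁶ C)(0.150 m) = 6.90×10⁻⁷ C·m.
Torque on an electric dipole: τ = pE sinθ.
τ = (6.90×10⁻⁷)(7.41×10⁵)·sin15° = 0.1323 N·m.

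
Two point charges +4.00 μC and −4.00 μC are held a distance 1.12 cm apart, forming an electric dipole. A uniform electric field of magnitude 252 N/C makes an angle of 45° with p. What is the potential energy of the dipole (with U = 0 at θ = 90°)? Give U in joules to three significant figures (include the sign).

U ≈ -7.98×10⁻⁶ J

Dipole moment p = qd = (4.00×10⁻⁶ C)(0.0112 m) = 4.48×10⁻⁸ C·m.
U = −p·E = −pE cosθ.
U = −(4.48×10⁻⁸)(252)·cos45° = -7.983×10⁻⁶ J.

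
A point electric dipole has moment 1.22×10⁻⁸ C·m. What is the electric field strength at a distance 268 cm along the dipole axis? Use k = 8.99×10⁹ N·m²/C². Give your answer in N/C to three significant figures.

On the dipole axis E = 2kp/r³.
E = 2·(8.99×10⁹)(1.22×10⁻⁸) / (2.68)³ = 11.40 N/C.

E ≈ 11.4 N/C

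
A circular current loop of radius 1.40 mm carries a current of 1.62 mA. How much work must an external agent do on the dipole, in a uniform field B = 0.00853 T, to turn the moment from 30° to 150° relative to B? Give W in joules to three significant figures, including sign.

Magnetic moment m = IA = Iπa² = (0.00162)·π·(0.00140)² = 9.975×10⁻⁹ A·m².
W_ext = ΔU = −mB cosθ₂ + mB cosθ₁ = mB(cosθ₁ − cosθ₂).
W = (9.975×10⁻⁹)(0.00853)·(cos30° − cos150°) = (8.509×10⁻¹¹)·(+1.7321) = 1.474×10⁻¹⁰ J.

W ≈ 1.47×10⁻¹⁰ J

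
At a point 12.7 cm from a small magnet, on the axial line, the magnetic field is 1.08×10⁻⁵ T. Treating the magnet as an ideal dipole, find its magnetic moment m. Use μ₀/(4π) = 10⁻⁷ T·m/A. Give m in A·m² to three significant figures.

m ≈ 0.111 A·m²

On axis B = (μ₀/4π)·2m/r³, so m = Br³·4π/(μ₀·2).
m = (1.08×10⁻⁵)·(0.127)³ / (2·10⁻⁷) = 0.1106 A·m².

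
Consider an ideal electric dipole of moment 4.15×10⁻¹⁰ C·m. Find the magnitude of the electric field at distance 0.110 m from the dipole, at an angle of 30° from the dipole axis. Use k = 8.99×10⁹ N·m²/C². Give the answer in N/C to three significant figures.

E ≈ 5050 N/C

At angle θ the dipole field magnitude is E = (kp/r³)·√(1 + 3cos²θ).
kp/r³ = (8.99×10⁹)(4.15×10⁻¹⁰) / (0.110)³ = 2803 N/C.
√(1 + 3cos²30°) = √(1 + 3·0.7500) = √3.2500 ≈ 1.8028.
E ≈ 2803 × 1.803 = 5053 N/C.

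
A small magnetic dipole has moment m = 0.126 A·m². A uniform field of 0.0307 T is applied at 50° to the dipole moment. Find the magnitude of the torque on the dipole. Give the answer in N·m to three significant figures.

Torque on a magnetic dipole: τ = mB sinθ.
τ = (0.126)(0.0307)·sin50° = 0.002963 N·m.

τ ≈ 0.00296 N·m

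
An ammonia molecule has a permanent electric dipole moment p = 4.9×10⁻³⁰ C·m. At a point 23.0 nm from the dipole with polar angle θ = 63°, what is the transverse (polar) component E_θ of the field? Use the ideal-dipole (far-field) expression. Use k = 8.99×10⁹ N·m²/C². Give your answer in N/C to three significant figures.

E_θ ≈ 3230 N/C

For a dipole, E_θ = (kp sinθ)/r³.
kp/r³ = (8.99×10⁹)(4.90×10⁻³⁰)/(2.30×10⁻⁸)³ = 3621 N/C.
E_θ = 3621·sin63° = 3226 N/C.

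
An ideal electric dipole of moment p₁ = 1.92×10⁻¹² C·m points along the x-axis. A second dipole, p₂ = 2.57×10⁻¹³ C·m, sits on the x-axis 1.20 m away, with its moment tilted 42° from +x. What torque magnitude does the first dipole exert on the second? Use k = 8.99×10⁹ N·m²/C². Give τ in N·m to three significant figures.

The second dipole sits on the axis of the first, so the field there is axial: E₁ = 2kp₁/r³ along +x.
E₁ = 2(8.99×10⁹)(1.92×10⁻¹²)/(1.20)³ = 0.01998 N/C.
Torque on the second dipole: τ = p₂ E₁ sinθ.
τ = (2.57×10⁻¹³)(0.01998)·sin42° = 3.436×10⁻¹⁵ N·m.

τ ≈ 3.44×10⁻¹⁵ N·m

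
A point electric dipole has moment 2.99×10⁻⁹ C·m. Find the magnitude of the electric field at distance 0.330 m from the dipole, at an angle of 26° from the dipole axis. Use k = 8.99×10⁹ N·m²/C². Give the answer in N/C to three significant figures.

At angle θ the dipole field magnitude is E = (kp/r³)·√(1 + 3cos²θ).
kp/r³ = (8.99×10⁹)(2.99×10⁻⁹) / (0.330)³ = 748.0 N/C.
√(1 + 3cos²26°) = √(1 + 3·0.8078) = √3.4235 ≈ 1.8503.
E ≈ 748.0 × 1.850 = 1384 N/C.

E ≈ 1380 N/C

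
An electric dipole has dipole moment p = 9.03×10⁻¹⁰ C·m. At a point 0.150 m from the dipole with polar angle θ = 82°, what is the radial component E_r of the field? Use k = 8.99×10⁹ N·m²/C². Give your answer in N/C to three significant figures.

E_r ≈ 670 N/C

For a dipole, E_r = (2kp cosθ)/r³.
kp/r³ = (8.99×10⁹)(9.03×10⁻¹⁰)/(0.150)³ = 2405 N/C.
E_r = 2·2405·cos82° = 669.5 N/C.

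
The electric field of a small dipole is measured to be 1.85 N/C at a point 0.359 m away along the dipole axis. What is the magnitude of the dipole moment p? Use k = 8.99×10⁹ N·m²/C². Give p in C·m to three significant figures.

p ≈ 4.76×10⁻¹² C·m

On axis E = 2kp/r³, so p = Er³/(2k).
p = (1.85)·(0.359)³ / (2·8.99×10⁹) = 4.761×10⁻¹² C·m.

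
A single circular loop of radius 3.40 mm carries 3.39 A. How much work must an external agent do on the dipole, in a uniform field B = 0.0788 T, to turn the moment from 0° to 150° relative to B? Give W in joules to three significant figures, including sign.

Magnetic moment m = IA = Iπa² = (3.39)·π·(0.00340)² = 1.231×10⁻⁴ A·m².
W_ext = ΔU = −mB cosθ₂ + mB cosθ₁ = mB(cosθ₁ − cosθ₂).
W = (1.231×10⁻⁴)(0.0788)·(cos0° − cos150°) = (9.700×10⁻⁶)·(+1.8660) = 1.810×10⁻⁵ J.

W ≈ 1.81×10⁻⁵ J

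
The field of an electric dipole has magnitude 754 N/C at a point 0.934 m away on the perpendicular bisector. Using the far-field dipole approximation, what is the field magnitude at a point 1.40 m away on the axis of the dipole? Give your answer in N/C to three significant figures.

Dipole fields scale as 1/r³ in the far field.
The axial field is twice the equatorial field at the same r, so the geometry factor is 2/1.
E₂ = E₁ · (2/1) · (r₁/r₂)³ = 754 · 2 · (0.934/1.40)³.
(r₁/r₂)³ = (0.6671)³ = 0.2969.
E₂ ≈ 447.8 N/C.

E ≈ 448 N/C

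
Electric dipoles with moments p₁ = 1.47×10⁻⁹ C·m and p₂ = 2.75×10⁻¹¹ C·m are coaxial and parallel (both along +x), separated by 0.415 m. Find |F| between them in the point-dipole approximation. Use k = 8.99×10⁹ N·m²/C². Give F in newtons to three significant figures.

F ≈ 7.35×10⁻⁸ N

On-axis field of dipole 1 at distance r: E = 2kp₁/r³. Force on dipole 2 is F = p₂·dE/dr (gradient along axis).
dE/dr = −6kp₁/r⁴, so |F| = 6kp₁p₂/r⁴ (attractive for aligned moments).
F = 6(8.99×10⁹)(1.47×10⁻⁹)(2.75×10⁻¹¹)/(0.415)⁴ = 7.351×10⁻⁸ N.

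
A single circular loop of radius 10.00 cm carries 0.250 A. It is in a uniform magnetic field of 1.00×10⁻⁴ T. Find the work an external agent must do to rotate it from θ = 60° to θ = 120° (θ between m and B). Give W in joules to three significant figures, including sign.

W ≈ 7.85×10⁻⁷ J

Magnetic moment m = IA = Iπa² = (0.250)·π·(0.100)² = 0.007854 A·m².
W_ext = ΔU = −mB cosθ₂ + mB cosθ₁ = mB(cosθ₁ − cosθ₂).
W = (0.007854)(1.00×10⁻⁴)·(cos60° − cos120°) = (7.854×10⁻⁷)·(+1.0000) = 7.854×10⁻⁷ J.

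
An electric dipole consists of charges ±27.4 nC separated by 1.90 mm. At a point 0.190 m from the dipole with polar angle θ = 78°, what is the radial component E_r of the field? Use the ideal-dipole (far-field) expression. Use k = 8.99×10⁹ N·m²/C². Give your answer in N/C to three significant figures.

E_r ≈ 28.4 N/C

Dipole moment p = qd = (2.74×10⁻⁸ C)(0.00190 m) = 5.206×10⁻¹¹ C·m.
For a dipole, E_r = (2kp cosθ)/r³.
kp/r³ = (8.99×10⁹)(5.206×10⁻¹¹)/(0.190)³ = 68.23 N/C.
E_r = 2·68.23·cos78° = 28.37 N/C.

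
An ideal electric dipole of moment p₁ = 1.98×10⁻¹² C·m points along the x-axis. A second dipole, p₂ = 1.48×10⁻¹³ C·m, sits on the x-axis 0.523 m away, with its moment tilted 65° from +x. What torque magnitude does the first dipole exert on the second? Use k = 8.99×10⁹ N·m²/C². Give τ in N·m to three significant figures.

The second dipole sits on the axis of the first, so the field there is axial: E₁ = 2kp₁/r³ along +x.
E₁ = 2(8.99×10⁹)(1.98×10⁻¹²)/(0.523)³ = 0.2489 N/C.
Torque on the second dipole: τ = p₂ E₁ sinθ.
τ = (1.48×10⁻¹³)(0.2489)·sin65° = 3.338×10⁻¹⁴ N·m.

τ ≈ 3.34×10⁻¹⁴ N·m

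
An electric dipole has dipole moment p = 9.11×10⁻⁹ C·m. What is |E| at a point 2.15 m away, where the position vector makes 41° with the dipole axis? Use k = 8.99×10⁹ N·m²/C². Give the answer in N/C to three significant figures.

At angle θ the dipole field magnitude is E = (kp/r³)·√(1 + 3cos²θ).
kp/r³ = (8.99×10⁹)(9.11×10⁻⁹) / (2.15)³ = 8.241 N/C.
√(1 + 3cos²41°) = √(1 + 3·0.5696) = √2.7088 ≈ 1.6458.
E ≈ 8.241 × 1.646 = 13.56 N/C.

E ≈ 13.6 N/C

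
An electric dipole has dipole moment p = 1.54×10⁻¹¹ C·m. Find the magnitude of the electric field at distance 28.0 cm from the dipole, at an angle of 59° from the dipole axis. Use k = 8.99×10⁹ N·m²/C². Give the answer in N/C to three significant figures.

At angle θ the dipole field magnitude is E = (kp/r³)·√(1 + 3cos²θ).
kp/r³ = (8.99×10⁹)(1.54×10⁻¹¹) / (0.280)³ = 6.307 N/C.
√(1 + 3cos²59°) = √(1 + 3·0.2653) = √1.7958 ≈ 1.3401.
E ≈ 6.307 × 1.340 = 8.452 N/C.

E ≈ 8.45 N/C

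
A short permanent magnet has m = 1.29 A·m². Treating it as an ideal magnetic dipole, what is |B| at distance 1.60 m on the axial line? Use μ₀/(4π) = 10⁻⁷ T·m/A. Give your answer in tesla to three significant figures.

On axis B = (μ₀/4π)·2m/r³.
B = 2·(10⁻⁷)·(1.29) / (1.60)³ = 6.299×10⁻⁸ T.

B ≈ 6.30×10⁻⁸ T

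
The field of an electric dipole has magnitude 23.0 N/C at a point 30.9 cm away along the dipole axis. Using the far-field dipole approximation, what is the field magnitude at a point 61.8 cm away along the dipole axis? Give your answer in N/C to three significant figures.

E ≈ 2.88 N/C

Dipole fields scale as 1/r³ in the far field; the geometry is the same at both points.
E₂ = E₁ · (r₁/r₂)³ = 23.0 · (30.9/61.8)³.
(r₁/r₂)³ = (0.5)³ = 0.125.
E₂ ≈ 2.875 N/C.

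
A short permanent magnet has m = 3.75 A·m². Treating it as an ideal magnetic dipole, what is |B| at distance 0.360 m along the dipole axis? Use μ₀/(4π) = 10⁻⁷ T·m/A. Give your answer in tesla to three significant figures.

B ≈ 1.61×10⁻⁵ T

On axis B = (μ₀/4π)·2m/r³.
B = 2·(10⁻⁷)·(3.75) / (0.360)³ = 1.608×10⁻⁵ T.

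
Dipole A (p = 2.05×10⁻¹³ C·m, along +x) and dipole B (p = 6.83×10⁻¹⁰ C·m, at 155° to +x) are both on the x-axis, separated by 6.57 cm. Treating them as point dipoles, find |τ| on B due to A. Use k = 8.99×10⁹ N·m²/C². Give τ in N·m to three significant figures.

τ ≈ 3.75×10⁻⁹ N·m

The second dipole sits on the axis of the first, so the field there is axial: E₁ = 2kp₁/r³ along +x.
E₁ = 2(8.99×10⁹)(2.05×10⁻¹³)/(0.0657)³ = 13.00 N/C.
Torque on the second dipole: τ = p₂ E₁ sinθ.
τ = (6.83×10⁻¹⁰)(13.00)·sin155° = 3.752×10⁻⁹ N·m.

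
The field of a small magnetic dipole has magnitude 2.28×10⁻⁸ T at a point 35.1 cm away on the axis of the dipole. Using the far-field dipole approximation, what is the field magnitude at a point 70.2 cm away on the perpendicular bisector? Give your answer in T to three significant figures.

B ≈ 1.42×10⁻⁹ T

Dipole fields scale as 1/r³ in the far field.
The axial field is twice the equatorial field at the same r, so the geometry factor is 1/2.
B₂ = B₁ · (1/2) · (r₁/r₂)³ = 2.28×10⁻⁸ · 0.5 · (35.1/70.2)³.
(r₁/r₂)³ = (0.5)³ = 0.125.
B₂ ≈ 1.425×10⁻⁹ T.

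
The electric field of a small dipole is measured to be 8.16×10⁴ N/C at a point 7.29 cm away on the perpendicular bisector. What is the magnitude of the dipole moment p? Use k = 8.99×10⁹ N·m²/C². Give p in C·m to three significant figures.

p ≈ 3.52×10⁻⁹ C·m

In the equatorial plane E = kp/r³, so p = Er³/(k).
p = (8.16×10⁴)·(0.0729)³ / (8.99×10⁹) = 3.517×10⁻⁹ C·m.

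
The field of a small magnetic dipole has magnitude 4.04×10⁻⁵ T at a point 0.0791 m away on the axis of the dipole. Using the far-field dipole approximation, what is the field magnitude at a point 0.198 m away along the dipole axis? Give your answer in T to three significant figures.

B ≈ 2.58×10⁻⁶ T

Dipole fields scale as 1/r³ in the far field; the geometry is the same at both points.
B₂ = B₁ · (r₁/r₂)³ = 4.04×10⁻⁵ · (0.0791/0.198)³.
(r₁/r₂)³ = (0.3995)³ = 0.06376.
B₂ ≈ 2.576×10⁻⁶ T.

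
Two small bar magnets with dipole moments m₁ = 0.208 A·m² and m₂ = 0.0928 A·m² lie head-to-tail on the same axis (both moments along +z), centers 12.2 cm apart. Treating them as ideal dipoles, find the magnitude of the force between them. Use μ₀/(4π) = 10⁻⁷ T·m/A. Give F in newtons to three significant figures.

On-axis B of dipole 1: B = (μ₀/4π)·2m₁/r³. Force on dipole 2: F = m₂·dB/dr.
dB/dr = −(μ₀/4π)·6m₁/r⁴, so |F| = (μ₀/4π)·6m₁m₂/r⁴.
F = 6(10⁻⁷)(0.208)(0.0928)/(0.122)⁴ = 5.228×10⁻⁵ N.

F ≈ 5.23×10⁻⁵ N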